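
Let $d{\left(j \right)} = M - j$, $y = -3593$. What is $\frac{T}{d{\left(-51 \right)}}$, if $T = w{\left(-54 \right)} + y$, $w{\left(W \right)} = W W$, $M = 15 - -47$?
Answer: $- \frac{677}{113} \approx -5.9911$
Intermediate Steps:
$M = 62$ ($M = 15 + 47 = 62$)
$w{\left(W \right)} = W^{2}$
$d{\left(j \right)} = 62 - j$
$T = -677$ ($T = \left(-54\right)^{2} - 3593 = 2916 - 3593 = -677$)
$\frac{T}{d{\left(-51 \right)}} = - \frac{677}{62 - -51} = - \frac{677}{62 + 51} = - \frac{677}{113}$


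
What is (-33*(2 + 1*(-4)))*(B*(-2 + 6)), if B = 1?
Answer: 264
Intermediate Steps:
(-33*(2 + 1*(-4)))*(B*(-2 + 6)) = (-33*(2 + 1*(-4)))*(1*(-2 + 6)) = (-33*(2 - 4))*(1*4) = -33*(-2)*4 = 66*4 = 264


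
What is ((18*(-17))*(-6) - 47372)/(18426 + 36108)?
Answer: -22768/27267 ≈ -0.83500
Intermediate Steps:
((18*(-17))*(-6) - 47372)/(18426 + 36108) = (-306*(-6) - 47372)/54534 = (1836 - 47372)*(1/54534) = -45536*1/54534 = -22768/27267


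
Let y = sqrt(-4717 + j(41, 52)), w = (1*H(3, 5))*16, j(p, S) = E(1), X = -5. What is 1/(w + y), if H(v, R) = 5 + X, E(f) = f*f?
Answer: -I*sqrt(131)/786 ≈ -0.014562*I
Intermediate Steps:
E(f) = f**2
j(p, S) = 1 (j(p, S) = 1**2 = 1)
H(v, R) = 0 (H(v, R) = 5 - 5 = 0)
w = 0 (w = (1*0)*16 = 0*16 = 0)
y = 6*I*sqrt(131) (y = sqrt(-4717 + 1) = sqrt(-4716) = 6*I*sqrt(131) ≈ 68.673*I)
1/(w + y) = 1/(0 + 6*I*sqrt(131)) = 1/(6*I*sqrt(131)) = -I*sqrt(131)/786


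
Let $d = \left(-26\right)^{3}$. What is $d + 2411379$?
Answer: $2393803$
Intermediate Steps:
$d = -17576$
$d + 2411379 = -17576 + 2411379 = 2393803$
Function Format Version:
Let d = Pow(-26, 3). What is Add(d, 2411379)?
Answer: 2393803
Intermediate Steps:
d = -17576
Add(d, 2411379) = Add(-17576, 2411379) = 2393803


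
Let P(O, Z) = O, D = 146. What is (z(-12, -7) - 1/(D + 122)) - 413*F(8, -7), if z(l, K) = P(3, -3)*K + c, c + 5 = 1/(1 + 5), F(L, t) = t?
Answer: 2303591/804 ≈ 2865.2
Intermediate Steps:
c = -29/6 (c = -5 + 1/(1 + 5) = -5 + 1/6 = -29/6 ≈ -4.8333)
z(l, K) = -29/6 + 3*K (z(l, K) = 3*K - 29/6 = -29/6 + 3*K)
(z(-12, -7) - 1/(D + 122)) - 413*F(8, -7) = ((-29/6 + 3*(-7)) - 1/(146 + 122)) - 413*(-7) = ((-29/6 - 21) - 1/268) + 2891 = (-155/6 - 1*1/268) + 2891 = (-155/6 - 1/268) + 2891 = -20773/804 + 2891 = 2303591/804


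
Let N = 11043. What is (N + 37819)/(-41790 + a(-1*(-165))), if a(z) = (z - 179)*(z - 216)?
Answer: -24431/20538 ≈ -1.1896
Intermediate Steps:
a(z) = (-216 + z)*(-179 + z) (a(z) = (-179 + z)*(-216 + z) = (-216 + z)*(-179 + z))
(N + 37819)/(-41790 + a(-1*(-165))) = (11043 + 37819)/(-41790 + (38664 + (-1*(-165))² - (-395)*(-165))) = 48862/(-41790 + (38664 + 165² - 395*165)) = 48862/(-41790 + (38664 + 27225 - 65175)) = 48862/(-41790 + 714) = 48862/(-41076) = 48862*(-1/41076) = -24431/20538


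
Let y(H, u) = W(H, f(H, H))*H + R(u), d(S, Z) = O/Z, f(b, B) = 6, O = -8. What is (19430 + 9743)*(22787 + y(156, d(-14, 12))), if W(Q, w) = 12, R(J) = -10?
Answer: 719085277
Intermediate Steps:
d(S, Z) = -8/Z
y(H, u) = -10 + 12*H (y(H, u) = 12*H - 10 = -10 + 12*H)
(19430 + 9743)*(22787 + y(156, d(-14, 12))) = (19430 + 9743)*(22787 + (-10 + 12*156)) = 29173*(22787 + (-10 + 1872)) = 29173*(22787 + 1862) = 29173*24649 = 719085277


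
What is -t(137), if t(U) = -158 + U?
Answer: 21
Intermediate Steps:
-t(137) = -(-158 + 137) = -1*(-21) = 21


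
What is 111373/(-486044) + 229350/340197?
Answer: 13194447/29648684 ≈ 0.44503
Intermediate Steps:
111373/(-486044) + 229350/340197 = 111373*(-1/486044) + 229350*(1/340197) = -111373/486044 + 6950/10309 = 13194447/29648684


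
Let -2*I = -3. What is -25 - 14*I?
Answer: -46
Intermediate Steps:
I = 3/2 (I = -½*(-3) = 3/2 ≈ 1.5000)
-25 - 14*I = -25 - 14*3/2 = -25 - 21 = -46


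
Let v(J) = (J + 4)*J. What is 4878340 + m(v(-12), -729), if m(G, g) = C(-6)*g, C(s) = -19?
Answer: 4892191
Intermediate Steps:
v(J) = J*(4 + J) (v(J) = (4 + J)*J = J*(4 + J))
m(G, g) = -19*g
4878340 + m(v(-12), -729) = 4878340 - 19*(-729) = 4878340 + 13851 = 4892191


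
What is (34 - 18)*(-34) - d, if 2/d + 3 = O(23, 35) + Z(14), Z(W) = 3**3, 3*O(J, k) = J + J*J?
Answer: -56577/104 ≈ -544.01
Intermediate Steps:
O(J, k) = J/3 + J**2/3 (O(J, k) = (J + J*J)/3 = (J + J**2)/3 = J/3 + J**2/3)
Z(W) = 27
d = 1/104 (d = 2/(-3 + ((1/3)*23*(1 + 23) + 27)) = 2/(-3 + ((1/3)*23*24 + 27)) = 2/(-3 + (184 + 27)) = 2/(-3 + 211) = 2/208 = 2*(1/208) = 1/104 ≈ 0.0096154)
(34 - 18)*(-34) - d = (34 - 18)*(-34) - 1*1/104 = 16*(-34) - 1/104 = -544 - 1/104 = -56577/104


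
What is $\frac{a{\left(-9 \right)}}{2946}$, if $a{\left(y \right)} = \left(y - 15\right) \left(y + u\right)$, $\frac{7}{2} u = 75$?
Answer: $- \frac{348}{3437} \approx -0.10125$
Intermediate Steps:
$u = \frac{150}{7}$ ($u = \frac{2}{7} \cdot 75 = \frac{150}{7} \approx 21.429$)
$a{\left(y \right)} = \left(-15 + y\right) \left(\frac{150}{7} + y\right)$ ($a{\left(y \right)} = \left(y - 15\right) \left(y + \frac{150}{7}\right) = \left(-15 + y\right) \left(\frac{150}{7} + y\right)$)
$\frac{a{\left(-9 \right)}}{2946} = \frac{- \frac{2250}{7} + \left(-9\right)^{2} + \frac{45}{7} \left(-9\right)}{2946} = \left(- \frac{2250}{7} + 81 - \frac{405}{7}\right) \frac{1}{2946} = \left(- \frac{2088}{7}\right) \frac{1}{2946} = - \frac{348}{3437}$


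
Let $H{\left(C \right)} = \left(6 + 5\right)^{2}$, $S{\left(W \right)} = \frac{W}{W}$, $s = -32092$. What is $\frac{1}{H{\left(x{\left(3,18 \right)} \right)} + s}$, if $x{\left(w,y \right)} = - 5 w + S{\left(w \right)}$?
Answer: $- \frac{1}{31971} \approx -3.1278 \cdot 10^{-5}$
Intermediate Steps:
$S{\left(W \right)} = 1$
$x{\left(w,y \right)} = 1 - 5 w$ ($x{\left(w,y \right)} = - 5 w + 1 = 1 - 5 w$)
$H{\left(C \right)} = 121$ ($H{\left(C \right)} = 11^{2} = 121$)
$\frac{1}{H{\left(x{\left(3,18 \right)} \right)} + s} = \frac{1}{121 - 32092} = \frac{1}{-31971} = - \frac{1}{31971}$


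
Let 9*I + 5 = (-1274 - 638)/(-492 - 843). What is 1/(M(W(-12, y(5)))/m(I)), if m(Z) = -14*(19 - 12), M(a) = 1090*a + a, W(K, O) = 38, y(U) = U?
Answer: -49/20729 ≈ -0.0023638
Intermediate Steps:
M(a) = 1091*a
I = -4763/12015 (I = -5/9 + ((-1274 - 638)/(-492 - 843))/9 = -5/9 + (-1912/(-1335))/9 = -5/9 + (-1912*(-1/1335))/9 = -5/9 + (1/9)*(1912/1335) = -5/9 + 1912/12015 = -4763/12015 ≈ -0.39642)
m(Z) = -98 (m(Z) = -14*7 = -98)
1/(M(W(-12, y(5)))/m(I)) = 1/((1091*38)/(-98)) = 1/(41458*(-1/98)) = 1/(-20729/49) = -49/20729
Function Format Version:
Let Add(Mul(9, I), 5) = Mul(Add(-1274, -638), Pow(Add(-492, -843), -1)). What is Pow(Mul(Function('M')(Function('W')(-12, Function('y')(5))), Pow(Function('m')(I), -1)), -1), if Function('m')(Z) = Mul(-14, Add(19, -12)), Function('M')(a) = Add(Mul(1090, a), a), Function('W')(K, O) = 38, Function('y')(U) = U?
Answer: Rational(-49, 20729) ≈ -0.0023638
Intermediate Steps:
Function('M')(a) = Mul(1091, a)
I = Rational(-4763, 12015) (I = Add(Rational(-5, 9), Mul(Rational(1, 9), Mul(Add(-1274, -638), Pow(Add(-492, -843), -1)))) = Add(Rational(-5, 9), Mul(Rational(1, 9), Mul(-1912, Pow(-1335, -1)))) = Add(Rational(-5, 9), Mul(Rational(1, 9), Mul(-1912, Rational(-1, 1335)))) = Add(Rational(-5, 9), Mul(Rational(1, 9), Rational(1912, 1335))) = Add(Rational(-5, 9), Rational(1912, 12015)) = Rational(-4763, 12015) ≈ -0.39642)
Function('m')(Z) = -98 (Function('m')(Z) = Mul(-14, 7) = -98)
Pow(Mul(Function('M')(Function('W')(-12, Function('y')(5))), Pow(Function('m')(I), -1)), -1) = Pow(Mul(Mul(1091, 38), Pow(-98, -1)), -1) = Pow(Mul(41458, Rational(-1, 98)), -1) = Pow(Rational(-20729, 49), -1) = Rational(-49, 20729)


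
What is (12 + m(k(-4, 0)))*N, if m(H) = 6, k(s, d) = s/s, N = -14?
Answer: -252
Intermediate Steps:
k(s, d) = 1
(12 + m(k(-4, 0)))*N = (12 + 6)*(-14) = 18*(-14) = -252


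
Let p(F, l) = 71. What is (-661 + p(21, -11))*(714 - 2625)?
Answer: 1127490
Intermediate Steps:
(-661 + p(21, -11))*(714 - 2625) = (-661 + 71)*(714 - 2625) = -590*(-1911) = 1127490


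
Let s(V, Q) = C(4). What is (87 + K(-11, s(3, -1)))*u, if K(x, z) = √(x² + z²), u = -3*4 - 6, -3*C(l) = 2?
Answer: -1566 - 6*√1093 ≈ -1764.4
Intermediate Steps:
C(l) = -⅔ (C(l) = -⅓*2 = -⅔)
s(V, Q) = -⅔
u = -18 (u = -12 - 6 = -18)
(87 + K(-11, s(3, -1)))*u = (87 + √((-11)² + (-⅔)²))*(-18) = (87 + √(121 + 4/9))*(-18) = (87 + √(1093/9))*(-18) = (87 + √1093/3)*(-18) = -1566 - 6*√1093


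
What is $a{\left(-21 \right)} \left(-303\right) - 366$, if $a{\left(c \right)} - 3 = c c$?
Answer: $-134898$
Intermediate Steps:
$a{\left(c \right)} = 3 + c^{2}$ ($a{\left(c \right)} = 3 + c c = 3 + c^{2}$)
$a{\left(-21 \right)} \left(-303\right) - 366 = \left(3 + \left(-21\right)^{2}\right) \left(-303\right) - 366 = \left(3 + 441\right) \left(-303\right) - 366 = 444 \left(-303\right) - 366 = -134532 - 366 = -134898$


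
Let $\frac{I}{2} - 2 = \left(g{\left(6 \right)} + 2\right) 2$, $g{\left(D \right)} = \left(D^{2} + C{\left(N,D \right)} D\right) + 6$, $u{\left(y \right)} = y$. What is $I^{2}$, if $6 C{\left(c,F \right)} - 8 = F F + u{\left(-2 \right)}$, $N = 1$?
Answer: $121104$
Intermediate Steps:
$C{\left(c,F \right)} = 1 + \frac{F^{2}}{6}$ ($C{\left(c,F \right)} = \frac{4}{3} + \frac{F F - 2}{6} = \frac{4}{3} + \frac{F^{2} - 2}{6} = \frac{4}{3} + \frac{-2 + F^{2}}{6} = \frac{4}{3} + \left(- \frac{1}{3} + \frac{F^{2}}{6}\right) = 1 + \frac{F^{2}}{6}$)
$g{\left(D \right)} = 6 + D^{2} + D \left(1 + \frac{D^{2}}{6}\right)$ ($g{\left(D \right)} = \left(D^{2} + \left(1 + \frac{D^{2}}{6}\right) D\right) + 6 = \left(D^{2} + D \left(1 + \frac{D^{2}}{6}\right)\right) + 6 = 6 + D^{2} + D \left(1 + \frac{D^{2}}{6}\right)$)
$I = 348$ ($I = 4 + 2 \left(\left(6 + 6 + 6^{2} + \frac{6^{3}}{6}\right) + 2\right) 2 = 4 + 2 \left(\left(6 + 6 + 36 + \frac{1}{6} \cdot 216\right) + 2\right) 2 = 4 + 2 \left(\left(6 + 6 + 36 + 36\right) + 2\right) 2 = 4 + 2 \left(84 + 2\right) 2 = 4 + 2 \cdot 86 \cdot 2 = 4 + 2 \cdot 172 = 4 + 344 = 348$)
$I^{2} = 348^{2} = 121104$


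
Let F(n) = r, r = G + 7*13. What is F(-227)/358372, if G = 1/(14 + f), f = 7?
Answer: 478/1881453 ≈ 0.00025406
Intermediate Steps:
G = 1/21 (G = 1/(14 + 7) = 1/21 ≈ 0.047619)
r = 1912/21 (r = 1/21 + 7*13 = 1/21 + 91 = 1912/21 ≈ 91.048)
F(n) = 1912/21
F(-227)/358372 = (1912/21)/358372 = (1912/21)*(1/358372) = 478/1881453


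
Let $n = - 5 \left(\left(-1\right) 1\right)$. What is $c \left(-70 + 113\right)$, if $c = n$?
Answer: $215$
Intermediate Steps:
$n = 5$ ($n = \left(-5\right) \left(-1\right) = 5$)
$c = 5$
$c \left(-70 + 113\right) = 5 \left(-70 + 113\right) = 5 \cdot 43 = 215$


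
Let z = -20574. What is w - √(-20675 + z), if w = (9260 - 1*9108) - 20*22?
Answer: -288 - I*√41249 ≈ -288.0 - 203.1*I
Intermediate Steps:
w = -288 (w = (9260 - 9108) - 1*440 = 152 - 440 = -288)
w - √(-20675 + z) = -288 - √(-20675 - 20574) = -288 - √(-41249) = -288 - I*√41249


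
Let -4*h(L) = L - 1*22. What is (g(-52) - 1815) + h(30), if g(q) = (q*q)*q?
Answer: -142425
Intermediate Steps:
g(q) = q**3 (g(q) = q**2*q = q**3)
h(L) = 11/2 - L/4 (h(L) = -(L - 1*22)/4 = -(L - 22)/4 = -(-22 + L)/4 = 11/2 - L/4)
(g(-52) - 1815) + h(30) = ((-52)**3 - 1815) + (11/2 - 1/4*30) = (-140608 - 1815) + (11/2 - 15/2) = -142423 - 2 = -142425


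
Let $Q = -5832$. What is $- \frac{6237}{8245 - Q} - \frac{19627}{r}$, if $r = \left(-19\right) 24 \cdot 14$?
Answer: $\frac{1777987}{675696} \approx 2.6313$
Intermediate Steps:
$r = -6384$ ($r = \left(-456\right) 14 = -6384$)
$- \frac{6237}{8245 - Q} - \frac{19627}{r} = - \frac{6237}{8245 - -5832} - \frac{19627}{-6384} = - \frac{6237}{8245 + 5832} - - \frac{1033}{336} = - \frac{6237}{14077} + \frac{1033}{336} = \left(-6237\right) \frac{1}{14077} + \frac{1033}{336} = - \frac{891}{2011} + \frac{1033}{336} = \frac{1777987}{675696}$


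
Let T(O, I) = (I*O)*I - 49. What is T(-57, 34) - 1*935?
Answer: -66876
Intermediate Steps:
T(O, I) = -49 + O*I**2 (T(O, I) = O*I**2 - 49 = -49 + O*I**2)
T(-57, 34) - 1*935 = (-49 - 57*34**2) - 1*935 = (-49 - 57*1156) - 935 = (-49 - 65892) - 935 = -65941 - 935 = -66876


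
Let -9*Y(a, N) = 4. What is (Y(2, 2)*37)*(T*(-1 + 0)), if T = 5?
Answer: 740/9 ≈ 82.222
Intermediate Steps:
Y(a, N) = -4/9 (Y(a, N) = -⅑*4 = -4/9)
(Y(2, 2)*37)*(T*(-1 + 0)) = (-4/9*37)*(5*(-1 + 0)) = -740*(-1)/9 = -148/9*(-5) = 740/9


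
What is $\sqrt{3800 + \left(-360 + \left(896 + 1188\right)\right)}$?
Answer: $2 \sqrt{1381} \approx 74.324$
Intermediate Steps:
$\sqrt{3800 + \left(-360 + \left(896 + 1188\right)\right)} = \sqrt{3800 + \left(-360 + 2084\right)} = \sqrt{3800 + 1724} = \sqrt{5524} = 2 \sqrt{1381}$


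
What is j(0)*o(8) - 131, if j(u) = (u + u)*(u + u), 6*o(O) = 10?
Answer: -131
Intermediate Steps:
o(O) = 5/3 (o(O) = (1/6)*10 = 5/3)
j(u) = 4*u**2 (j(u) = (2*u)*(2*u) = 4*u**2)
j(0)*o(8) - 131 = (4*0**2)*(5/3) - 131 = (4*0)*(5/3) - 131 = 0*(5/3) - 131 = 0 - 131 = -131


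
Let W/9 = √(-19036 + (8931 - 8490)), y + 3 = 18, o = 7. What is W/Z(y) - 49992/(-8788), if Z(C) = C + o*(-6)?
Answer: 12498/2197 - I*√18595/3 ≈ 5.6887 - 45.454*I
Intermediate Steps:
y = 15 (y = -3 + 18 = 15)
Z(C) = -42 + C (Z(C) = C + 7*(-6) = C - 42 = -42 + C)
W = 9*I*√18595 (W = 9*√(-19036 + (8931 - 8490)) = 9*√(-19036 + 441) = 9*√(-18595) = 9*(I*√18595) = 9*I*√18595 ≈ 1227.3*I)
W/Z(y) - 49992/(-8788) = (9*I*√18595)/(-42 + 15) - 49992/(-8788) = (9*I*√18595)/(-27) - 49992*(-1/8788) = (9*I*√18595)*(-1/27) + 12498/2197 = -I*√18595/3 + 12498/2197 = 12498/2197 - I*√18595/3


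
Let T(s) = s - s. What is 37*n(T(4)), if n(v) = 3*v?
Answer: 0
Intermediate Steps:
T(s) = 0
37*n(T(4)) = 37*(3*0) = 37*0 = 0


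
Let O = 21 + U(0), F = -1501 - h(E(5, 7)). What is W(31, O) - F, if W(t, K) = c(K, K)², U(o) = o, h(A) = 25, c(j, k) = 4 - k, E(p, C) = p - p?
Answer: 1815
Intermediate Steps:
E(p, C) = 0
F = -1526 (F = -1501 - 1*25 = -1501 - 25 = -1526)
O = 21 (O = 21 + 0 = 21)
W(t, K) = (4 - K)²
W(31, O) - F = (-4 + 21)² - 1*(-1526) = 17² + 1526 = 289 + 1526 = 1815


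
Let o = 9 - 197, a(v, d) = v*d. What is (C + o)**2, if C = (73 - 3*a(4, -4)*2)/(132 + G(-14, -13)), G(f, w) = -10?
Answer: 518336289/14884 ≈ 34825.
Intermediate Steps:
a(v, d) = d*v
o = -188
C = 169/122 (C = (73 - (-12)*4*2)/(132 - 10) = (73 - 3*(-16)*2)/122 = (73 + 48*2)*(1/122) = (73 + 96)*(1/122) = 169*(1/122) = 169/122 ≈ 1.3852)
(C + o)**2 = (169/122 - 188)**2 = (-22767/122)**2 = 518336289/14884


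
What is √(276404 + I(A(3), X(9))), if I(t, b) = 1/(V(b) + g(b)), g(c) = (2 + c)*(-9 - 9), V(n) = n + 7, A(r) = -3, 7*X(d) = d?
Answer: 3*√973064857/178 ≈ 525.74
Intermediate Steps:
X(d) = d/7
V(n) = 7 + n
g(c) = -36 - 18*c (g(c) = (2 + c)*(-18) = -36 - 18*c)
I(t, b) = 1/(-29 - 17*b) (I(t, b) = 1/((7 + b) + (-36 - 18*b)) = 1/(-29 - 17*b))
√(276404 + I(A(3), X(9))) = √(276404 + 1/(-29 - 17*9/7)) = √(276404 + 1/(-29 - 153/7)) = √(276404 + 1/(-356/7)) = √(276404 - 7/356) = √(98399817/356) = 3*√973064857/178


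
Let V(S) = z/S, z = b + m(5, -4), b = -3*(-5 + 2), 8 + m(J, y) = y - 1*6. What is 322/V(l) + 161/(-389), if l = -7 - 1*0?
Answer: 875357/3501 ≈ 250.03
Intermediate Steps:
m(J, y) = -14 + y (m(J, y) = -8 + (y - 1*6) = -8 + (y - 6) = -8 + (-6 + y) = -14 + y)
b = 9 (b = -3*(-3) = 9)
l = -7 (l = -7 + 0 = -7)
z = -9 (z = 9 + (-14 - 4) = 9 - 18 = -9)
V(S) = -9/S
322/V(l) + 161/(-389) = 322/((-9/(-7))) + 161/(-389) = 322/((-9*(-⅐))) + 161*(-1/389) = 322/(9/7) - 161/389 = 322*(7/9) - 161/389 = 2254/9 - 161/389 = 875357/3501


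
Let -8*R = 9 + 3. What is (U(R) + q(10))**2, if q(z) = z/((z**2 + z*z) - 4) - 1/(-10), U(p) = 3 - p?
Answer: 5193841/240100 ≈ 21.632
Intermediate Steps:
R = -3/2 (R = -(9 + 3)/8 = -1/8*12 = -3/2 ≈ -1.5000)
q(z) = 1/10 + z/(-4 + 2*z**2) (q(z) = z/((z**2 + z**2) - 4) - 1*(-1/10) = z/(2*z**2 - 4) + 1/10 = z/(-4 + 2*z**2) + 1/10 = 1/10 + z/(-4 + 2*z**2))
(U(R) + q(10))**2 = ((3 - 1*(-3/2)) + (-2 + 10**2 + 5*10)/(10*(-2 + 10**2)))**2 = ((3 + 3/2) + (-2 + 100 + 50)/(10*(-2 + 100)))**2 = (9/2 + (1/10)*148/98)**2 = (9/2 + (1/10)*(1/98)*148)**2 = (9/2 + 37/245)**2 = (2279/490)**2 = 5193841/240100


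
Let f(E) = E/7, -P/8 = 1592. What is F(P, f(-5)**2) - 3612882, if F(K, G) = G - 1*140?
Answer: -177038053/49 ≈ -3.6130e+6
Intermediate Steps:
P = -12736 (P = -8*1592 = -12736)
f(E) = E/7 (f(E) = E*(1/7) = E/7)
F(K, G) = -140 + G (F(K, G) = G - 140 = -140 + G)
F(P, f(-5)**2) - 3612882 = (-140 + ((1/7)*(-5))**2) - 3612882 = (-140 + (-5/7)**2) - 3612882 = (-140 + 25/49) - 3612882 = -6835/49 - 3612882 = -177038053/49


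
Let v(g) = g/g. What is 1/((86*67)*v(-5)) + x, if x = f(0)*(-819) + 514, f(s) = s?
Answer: 2961669/5762 ≈ 514.00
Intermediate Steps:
v(g) = 1
x = 514 (x = 0*(-819) + 514 = 0 + 514 = 514)
1/((86*67)*v(-5)) + x = 1/((86*67)*1) + 514 = 1/(5762*1) + 514 = 1/5762 + 514 = 2961669/5762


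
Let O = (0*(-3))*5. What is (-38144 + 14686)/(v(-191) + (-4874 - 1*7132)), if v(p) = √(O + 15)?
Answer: 296148/151571 + 74*√15/454713 ≈ 1.9545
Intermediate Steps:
O = 0 (O = 0*5 = 0)
v(p) = √15 (v(p) = √(0 + 15) = √15)
(-38144 + 14686)/(v(-191) + (-4874 - 1*7132)) = (-38144 + 14686)/(√15 + (-4874 - 1*7132)) = -23458/(√15 + (-4874 - 7132)) = -23458/(√15 - 12006) = -23458/(-12006 + √15)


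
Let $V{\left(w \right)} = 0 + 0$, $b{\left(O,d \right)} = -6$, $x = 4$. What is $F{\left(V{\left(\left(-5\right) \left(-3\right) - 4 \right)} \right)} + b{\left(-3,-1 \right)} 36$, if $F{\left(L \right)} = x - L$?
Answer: $-212$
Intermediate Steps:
$V{\left(w \right)} = 0$
$F{\left(L \right)} = 4 - L$
$F{\left(V{\left(\left(-5\right) \left(-3\right) - 4 \right)} \right)} + b{\left(-3,-1 \right)} 36 = \left(4 - 0\right) - 216 = \left(4 + 0\right) - 216 = 4 - 216 = -212$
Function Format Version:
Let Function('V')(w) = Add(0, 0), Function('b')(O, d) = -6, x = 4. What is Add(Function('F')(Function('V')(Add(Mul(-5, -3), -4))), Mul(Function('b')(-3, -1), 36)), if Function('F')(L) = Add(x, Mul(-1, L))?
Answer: -212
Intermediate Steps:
Function('V')(w) = 0
Function('F')(L) = Add(4, Mul(-1, L))
Add(Function('F')(Function('V')(Add(Mul(-5, -3), -4))), Mul(Function('b')(-3, -1), 36)) = Add(Add(4, Mul(-1, 0)), Mul(-6, 36)) = Add(Add(4, 0), -216) = Add(4, -216) = -212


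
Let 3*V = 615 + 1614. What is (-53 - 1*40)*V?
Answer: -69099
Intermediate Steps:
V = 743 (V = (615 + 1614)/3 = (1/3)*2229 = 743)
(-53 - 1*40)*V = (-53 - 1*40)*743 = (-53 - 40)*743 = -93*743 = -69099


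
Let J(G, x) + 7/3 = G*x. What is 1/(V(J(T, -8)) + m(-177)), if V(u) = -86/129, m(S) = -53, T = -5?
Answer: -3/161 ≈ -0.018634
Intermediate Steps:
J(G, x) = -7/3 + G*x
V(u) = -2/3 (V(u) = -86*1/129 = -2/3)
1/(V(J(T, -8)) + m(-177)) = 1/(-2/3 - 53) = 1/(-161/3) = -3/161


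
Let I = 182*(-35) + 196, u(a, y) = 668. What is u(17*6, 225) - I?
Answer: 6842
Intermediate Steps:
I = -6174 (I = -6370 + 196 = -6174)
u(17*6, 225) - I = 668 - 1*(-6174) = 668 + 6174 = 6842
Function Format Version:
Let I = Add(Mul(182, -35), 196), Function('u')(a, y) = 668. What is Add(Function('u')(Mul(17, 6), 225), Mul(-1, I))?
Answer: 6842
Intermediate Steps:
I = -6174 (I = Add(-6370, 196) = -6174)
Add(Function('u')(Mul(17, 6), 225), Mul(-1, I)) = Add(668, Mul(-1, -6174)) = Add(668, 6174) = 6842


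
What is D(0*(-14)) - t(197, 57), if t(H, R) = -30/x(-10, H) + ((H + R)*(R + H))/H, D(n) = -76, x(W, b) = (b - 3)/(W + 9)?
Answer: -7713291/19109 ≈ -403.65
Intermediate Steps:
x(W, b) = (-3 + b)/(9 + W)
t(H, R) = -30/(3 - H) + (H + R)**2/H (t(H, R) = -30*(9 - 10)/(-3 + H) + ((H + R)*(R + H))/H = -30*(-1/(-3 + H)) + ((H + R)*(H + R))/H = -30*(-1/(-3 + H)) + (H + R)**2/H = -30/(3 - H) + (H + R)**2/H)
D(0*(-14)) - t(197, 57) = -76 - (30*197 + (197 + 57)**2*(-3 + 197))/(197*(-3 + 197)) = -76 - (5910 + 254**2*194)/(197*194) = -76 - (5910 + 64516*194)/(197*194) = -76 - (5910 + 12516104)/(197*194) = -76 - 12522014/(197*194) = -76 - 1*6261007/19109 = -76 - 6261007/19109 = -7713291/19109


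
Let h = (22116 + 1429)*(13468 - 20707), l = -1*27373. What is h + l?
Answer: -170469628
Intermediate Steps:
l = -27373
h = -170442255 (h = 23545*(-7239) = -170442255)
h + l = -170442255 - 27373 = -170469628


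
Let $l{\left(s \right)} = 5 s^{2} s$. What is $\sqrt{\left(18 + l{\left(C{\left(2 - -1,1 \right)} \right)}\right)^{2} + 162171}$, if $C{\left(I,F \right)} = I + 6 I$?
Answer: $150 \sqrt{95377} \approx 46325.0$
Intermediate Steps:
$C{\left(I,F \right)} = 7 I$
$l{\left(s \right)} = 5 s^{3}$
$\sqrt{\left(18 + l{\left(C{\left(2 - -1,1 \right)} \right)}\right)^{2} + 162171} = \sqrt{\left(18 + 5 \left(7 \left(2 - -1\right)\right)^{3}\right)^{2} + 162171} = \sqrt{\left(18 + 5 \left(7 \left(2 + 1\right)\right)^{3}\right)^{2} + 162171} = \sqrt{\left(18 + 5 \left(7 \cdot 3\right)^{3}\right)^{2} + 162171} = \sqrt{\left(18 + 5 \cdot 21^{3}\right)^{2} + 162171} = \sqrt{\left(18 + 5 \cdot 9261\right)^{2} + 162171} = \sqrt{\left(18 + 46305\right)^{2} + 162171} = \sqrt{46323^{2} + 162171} = \sqrt{2145820329 + 162171} = \sqrt{2145982500} = 150 \sqrt{95377}$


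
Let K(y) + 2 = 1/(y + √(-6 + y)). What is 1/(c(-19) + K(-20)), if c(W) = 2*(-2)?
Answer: -2576/15577 + I*√26/15577 ≈ -0.16537 + 0.00032734*I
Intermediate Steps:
c(W) = -4
K(y) = -2 + 1/(y + √(-6 + y))
1/(c(-19) + K(-20)) = 1/(-4 + (1 - 2*(-20) - 2*√(-6 - 20))/(-20 + √(-6 - 20))) = 1/(-4 + (1 + 40 - 2*I*√26)/(-20 + √(-26))) = 1/(-4 + (1 + 40 - 2*I*√26)/(-20 + I*√26)) = 1/(-4 + (41 - 2*I*√26)/(-20 + I*√26))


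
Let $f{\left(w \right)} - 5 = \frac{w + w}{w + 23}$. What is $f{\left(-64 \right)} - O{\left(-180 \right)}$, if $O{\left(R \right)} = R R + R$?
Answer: $- \frac{1320687}{41} \approx -32212.0$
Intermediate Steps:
$O{\left(R \right)} = R + R^{2}$ ($O{\left(R \right)} = R^{2} + R = R + R^{2}$)
$f{\left(w \right)} = 5 + \frac{2 w}{23 + w}$ ($f{\left(w \right)} = 5 + \frac{w + w}{w + 23} = 5 + \frac{2 w}{23 + w}$)
$f{\left(-64 \right)} - O{\left(-180 \right)} = \frac{115 + 7 \left(-64\right)}{23 - 64} - - 180 \left(1 - 180\right) = \frac{115 - 448}{-41} - \left(-180\right) \left(-179\right) = \left(- \frac{1}{41}\right) \left(-333\right) - 32220 = \frac{333}{41} - 32220 = - \frac{1320687}{41}$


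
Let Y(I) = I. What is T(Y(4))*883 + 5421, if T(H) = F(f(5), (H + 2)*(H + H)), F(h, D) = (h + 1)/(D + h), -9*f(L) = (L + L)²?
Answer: 1719419/332 ≈ 5179.0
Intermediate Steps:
f(L) = -4*L²/9 (f(L) = -(L + L)²/9 = -4*L²/9)
F(h, D) = (1 + h)/(D + h)
T(H) = -91/(9*(-100/9 + 2*H*(2 + H))) (T(H) = (1 - 4/9*5²)/((H + 2)*(H + H) - 4/9*5²) = (1 - 4/9*25)/((2 + H)*(2*H) - 4/9*25) = (1 - 100/9)/(2*H*(2 + H) - 100/9) = -91/9/(-100/9 + 2*H*(2 + H)) = -91/(9*(-100/9 + 2*H*(2 + H))))
T(Y(4))*883 + 5421 = -91/(-100 + 18*4*(2 + 4))*883 + 5421 = -91/(-100 + 18*4*6)*883 + 5421 = -91/(-100 + 432)*883 + 5421 = -91/332*883 + 5421 = -80353/332 + 5421 = 1719419/332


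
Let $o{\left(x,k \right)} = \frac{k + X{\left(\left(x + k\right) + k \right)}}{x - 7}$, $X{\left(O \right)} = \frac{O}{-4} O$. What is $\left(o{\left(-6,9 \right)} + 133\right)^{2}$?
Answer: $\frac{3083536}{169} \approx 18246.0$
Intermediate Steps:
$X{\left(O \right)} = - \frac{O^{2}}{4}$ ($X{\left(O \right)} = - \frac{O}{4} O = - \frac{O^{2}}{4}$)
$o{\left(x,k \right)} = \frac{k - \frac{\left(x + 2 k\right)^{2}}{4}}{-7 + x}$ ($o{\left(x,k \right)} = \frac{k - \frac{\left(\left(x + k\right) + k\right)^{2}}{4}}{x - 7} = \frac{k - \frac{\left(\left(k + x\right) + k\right)^{2}}{4}}{-7 + x} = \frac{k - \frac{\left(x + 2 k\right)^{2}}{4}}{-7 + x}$)
$\left(o{\left(-6,9 \right)} + 133\right)^{2} = \left(\frac{9 - \frac{\left(-6 + 2 \cdot 9\right)^{2}}{4}}{-7 - 6} + 133\right)^{2} = \left(\frac{9 - \frac{\left(-6 + 18\right)^{2}}{4}}{-13} + 133\right)^{2} = \left(- \frac{9 - \frac{12^{2}}{4}}{13} + 133\right)^{2} = \left(- \frac{9 - 36}{13} + 133\right)^{2} = \left(\left(- \frac{1}{13}\right) \left(-27\right) + 133\right)^{2} = \left(\frac{27}{13} + 133\right)^{2} = \left(\frac{1756}{13}\right)^{2} = \frac{3083536}{169}$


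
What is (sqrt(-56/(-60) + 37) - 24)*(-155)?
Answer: 3720 - 31*sqrt(8535)/3 ≈ 2765.4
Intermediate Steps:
(sqrt(-56/(-60) + 37) - 24)*(-155) = (sqrt(-56*(-1/60) + 37) - 24)*(-155) = (sqrt(14/15 + 37) - 24)*(-155) = (sqrt(569/15) - 24)*(-155) = (sqrt(8535)/15 - 24)*(-155) = (-24 + sqrt(8535)/15)*(-155) = 3720 - 31*sqrt(8535)/3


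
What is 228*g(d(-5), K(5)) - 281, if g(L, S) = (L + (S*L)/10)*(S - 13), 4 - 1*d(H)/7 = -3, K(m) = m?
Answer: -134345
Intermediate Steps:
d(H) = 49 (d(H) = 28 - 7*(-3) = 28 + 21 = 49)
g(L, S) = (-13 + S)*(L + L*S/10) (g(L, S) = (L + (L*S)*(1/10))*(-13 + S) = (L + L*S/10)*(-13 + S) = (-13 + S)*(L + L*S/10))
228*g(d(-5), K(5)) - 281 = 228*((1/10)*49*(-130 + 5**2 - 3*5)) - 281 = 228*((1/10)*49*(-130 + 25 - 15)) - 281 = 228*((1/10)*49*(-120)) - 281 = 228*(-588) - 281 = -134064 - 281 = -134345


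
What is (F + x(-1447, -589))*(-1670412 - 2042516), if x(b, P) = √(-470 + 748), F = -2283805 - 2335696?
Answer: 17151874608928 - 3712928*√278 ≈ 1.7152e+13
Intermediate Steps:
F = -4619501
x(b, P) = √278
(F + x(-1447, -589))*(-1670412 - 2042516) = (-4619501 + √278)*(-1670412 - 2042516) = (-4619501 + √278)*(-3712928) = 17151874608928 - 3712928*√278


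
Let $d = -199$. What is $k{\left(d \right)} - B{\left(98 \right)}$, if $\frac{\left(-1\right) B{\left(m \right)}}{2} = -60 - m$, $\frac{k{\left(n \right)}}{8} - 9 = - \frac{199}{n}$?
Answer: $-236$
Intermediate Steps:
$k{\left(n \right)} = 72 - \frac{1592}{n}$ ($k{\left(n \right)} = 72 + 8 \left(- \frac{199}{n}\right) = 72 - \frac{1592}{n}$)
$B{\left(m \right)} = 120 + 2 m$ ($B{\left(m \right)} = - 2 \left(-60 - m\right) = 120 + 2 m$)
$k{\left(d \right)} - B{\left(98 \right)} = \left(72 - \frac{1592}{-199}\right) - \left(120 + 2 \cdot 98\right) = \left(72 - -8\right) - \left(120 + 196\right) = \left(72 + 8\right) - 316 = 80 - 316 = -236$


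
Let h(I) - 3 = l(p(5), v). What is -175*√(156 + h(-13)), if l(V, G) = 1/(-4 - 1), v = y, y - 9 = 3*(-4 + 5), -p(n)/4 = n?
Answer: -35*√3970 ≈ -2205.3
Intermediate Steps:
p(n) = -4*n
y = 12 (y = 9 + 3*(-4 + 5) = 9 + 3*1 = 9 + 3 = 12)
v = 12
l(V, G) = -⅕ (l(V, G) = 1/(-5) = -⅕)
h(I) = 14/5 (h(I) = 3 - ⅕ = 14/5)
-175*√(156 + h(-13)) = -175*√(156 + 14/5) = -35*√3970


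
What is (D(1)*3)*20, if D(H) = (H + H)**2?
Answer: 240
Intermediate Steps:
D(H) = 4*H**2 (D(H) = (2*H)**2 = 4*H**2)
(D(1)*3)*20 = ((4*1**2)*3)*20 = ((4*1)*3)*20 = (4*3)*20 = 12*20 = 240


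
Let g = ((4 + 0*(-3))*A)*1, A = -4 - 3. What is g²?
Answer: 784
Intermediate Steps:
A = -7
g = -28 (g = ((4 + 0*(-3))*(-7))*1 = ((4 + 0)*(-7))*1 = (4*(-7))*1 = -28*1 = -28)
g² = (-28)² = 784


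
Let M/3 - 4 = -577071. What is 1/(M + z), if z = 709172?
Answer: -1/1022029 ≈ -9.7845e-7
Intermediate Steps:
M = -1731201 (M = 12 + 3*(-577071) = 12 - 1731213 = -1731201)
1/(M + z) = 1/(-1731201 + 709172) = 1/(-1022029) = -1/1022029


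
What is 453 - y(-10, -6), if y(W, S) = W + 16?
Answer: 447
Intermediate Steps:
y(W, S) = 16 + W
453 - y(-10, -6) = 453 - (16 - 10) = 453 - 1*6 = 453 - 6 = 447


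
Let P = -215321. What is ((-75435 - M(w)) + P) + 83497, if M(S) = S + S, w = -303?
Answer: -206653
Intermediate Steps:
M(S) = 2*S
((-75435 - M(w)) + P) + 83497 = ((-75435 - 2*(-303)) - 215321) + 83497 = ((-75435 - 1*(-606)) - 215321) + 83497 = ((-75435 + 606) - 215321) + 83497 = (-74829 - 215321) + 83497 = -290150 + 83497 = -206653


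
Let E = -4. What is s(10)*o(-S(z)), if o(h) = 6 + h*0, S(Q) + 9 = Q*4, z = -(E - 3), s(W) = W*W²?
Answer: 6000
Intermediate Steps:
s(W) = W³
z = 7 (z = -(-4 - 3) = -1*(-7) = 7)
S(Q) = -9 + 4*Q (S(Q) = -9 + Q*4 = -9 + 4*Q)
o(h) = 6 (o(h) = 6 + 0 = 6)
s(10)*o(-S(z)) = 10³*6 = 1000*6 = 6000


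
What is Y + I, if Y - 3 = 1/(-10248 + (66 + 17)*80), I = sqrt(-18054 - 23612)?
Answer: 10823/3608 + I*sqrt(41666) ≈ 2.9997 + 204.12*I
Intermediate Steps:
I = I*sqrt(41666) (I = sqrt(-41666) = I*sqrt(41666) ≈ 204.12*I)
Y = 10823/3608 (Y = 3 + 1/(-10248 + (66 + 17)*80) = 3 + 1/(-10248 + 83*80) = 3 + 1/(-10248 + 6640) = 3 + 1/(-3608) = 3 - 1/3608 = 10823/3608 ≈ 2.9997)
Y + I = 10823/3608 + I*sqrt(41666)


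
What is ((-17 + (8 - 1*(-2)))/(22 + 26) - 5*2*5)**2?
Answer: 5793649/2304 ≈ 2514.6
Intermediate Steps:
((-17 + (8 - 1*(-2)))/(22 + 26) - 5*2*5)**2 = ((-17 + (8 + 2))/48 - 10*5)**2 = ((-17 + 10)*(1/48) - 50)**2 = (-7*1/48 - 50)**2 = (-7/48 - 50)**2 = (-2407/48)**2 = 5793649/2304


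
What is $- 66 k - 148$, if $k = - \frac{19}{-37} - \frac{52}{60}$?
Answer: $- \frac{23068}{185} \approx -124.69$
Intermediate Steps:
$k = - \frac{196}{555}$ ($k = \left(-19\right) \left(- \frac{1}{37}\right) - \frac{13}{15} = \frac{19}{37} - \frac{13}{15} = - \frac{196}{555} \approx -0.35315$)
$- 66 k - 148 = \left(-66\right) \left(- \frac{196}{555}\right) - 148 = \frac{4312}{185} - 148 = - \frac{23068}{185}$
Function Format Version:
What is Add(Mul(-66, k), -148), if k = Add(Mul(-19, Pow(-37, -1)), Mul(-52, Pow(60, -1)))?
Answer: Rational(-23068, 185) ≈ -124.69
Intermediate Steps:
k = Rational(-196, 555) (k = Add(Mul(-19, Rational(-1, 37)), Mul(-52, Rational(1, 60))) = Add(Rational(19, 37), Rational(-13, 15)) = Rational(-196, 555) ≈ -0.35315)
Add(Mul(-66, k), -148) = Add(Mul(-66, Rational(-196, 555)), -148) = Add(Rational(4312, 185), -148) = Rational(-23068, 185)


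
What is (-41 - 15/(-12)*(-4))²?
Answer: 2116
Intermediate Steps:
(-41 - 15/(-12)*(-4))² = (-41 - 15*(-1/12)*(-4))² = (-41 + (5/4)*(-4))² = (-41 - 5)² = (-46)² = 2116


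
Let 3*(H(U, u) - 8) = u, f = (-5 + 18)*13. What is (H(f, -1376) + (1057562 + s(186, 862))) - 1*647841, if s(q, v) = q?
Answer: 1228369/3 ≈ 4.0946e+5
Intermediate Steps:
f = 169 (f = 13*13 = 169)
H(U, u) = 8 + u/3
(H(f, -1376) + (1057562 + s(186, 862))) - 1*647841 = ((8 + (⅓)*(-1376)) + (1057562 + 186)) - 1*647841 = ((8 - 1376/3) + 1057748) - 647841 = (-1352/3 + 1057748) - 647841 = 3171892/3 - 647841 = 1228369/3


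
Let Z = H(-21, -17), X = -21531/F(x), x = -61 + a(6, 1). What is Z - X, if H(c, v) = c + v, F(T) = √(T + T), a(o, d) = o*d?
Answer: -38 - 21531*I*√110/110 ≈ -38.0 - 2052.9*I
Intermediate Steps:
a(o, d) = d*o
x = -55 (x = -61 + 1*6 = -61 + 6 = -55)
F(T) = √2*√T (F(T) = √(2*T) = √2*√T)
X = 21531*I*√110/110 (X = -21531*(-I*√110/110) = -(-21531)*I*√110/110 = 21531*I*√110/110 ≈ 2052.9*I)
Z = -38 (Z = -21 - 17 = -38)
Z - X = -38 - 21531*I*√110/110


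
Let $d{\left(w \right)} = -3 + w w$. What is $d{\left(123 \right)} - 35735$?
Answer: $-20609$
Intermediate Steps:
$d{\left(w \right)} = -3 + w^{2}$
$d{\left(123 \right)} - 35735 = \left(-3 + 123^{2}\right) - 35735 = \left(-3 + 15129\right) - 35735 = 15126 - 35735 = -20609$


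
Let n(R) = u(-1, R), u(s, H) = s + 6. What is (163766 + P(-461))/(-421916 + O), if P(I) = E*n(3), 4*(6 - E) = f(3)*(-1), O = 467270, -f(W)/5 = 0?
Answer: 81898/22677 ≈ 3.6115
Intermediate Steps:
f(W) = 0 (f(W) = -5*0 = 0)
u(s, H) = 6 + s
n(R) = 5 (n(R) = 6 - 1 = 5)
E = 6 (E = 6 - 0*(-1) = 6 - ¼*0 = 6 + 0 = 6)
P(I) = 30 (P(I) = 6*5 = 30)
(163766 + P(-461))/(-421916 + O) = (163766 + 30)/(-421916 + 467270) = 163796/45354 = 163796*(1/45354) = 81898/22677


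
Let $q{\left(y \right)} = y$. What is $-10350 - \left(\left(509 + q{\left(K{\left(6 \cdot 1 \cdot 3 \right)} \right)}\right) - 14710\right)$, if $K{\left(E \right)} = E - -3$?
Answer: $3830$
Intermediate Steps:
$K{\left(E \right)} = 3 + E$ ($K{\left(E \right)} = E + 3 = 3 + E$)
$-10350 - \left(\left(509 + q{\left(K{\left(6 \cdot 1 \cdot 3 \right)} \right)}\right) - 14710\right) = -10350 - \left(\left(509 + \left(3 + 6 \cdot 1 \cdot 3\right)\right) - 14710\right) = -10350 - \left(\left(509 + \left(3 + 6 \cdot 3\right)\right) - 14710\right) = -10350 - \left(\left(509 + \left(3 + 18\right)\right) - 14710\right) = -10350 - \left(\left(509 + 21\right) - 14710\right) = -10350 - \left(530 - 14710\right) = -10350 - -14180 = -10350 + 14180 = 3830$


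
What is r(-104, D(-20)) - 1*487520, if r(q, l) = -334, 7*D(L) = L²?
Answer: -487854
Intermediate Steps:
D(L) = L²/7
r(-104, D(-20)) - 1*487520 = -334 - 1*487520 = -334 - 487520 = -487854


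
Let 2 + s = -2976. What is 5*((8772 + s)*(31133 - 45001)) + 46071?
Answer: -401709889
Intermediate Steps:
s = -2978 (s = -2 - 2976 = -2978)
5*((8772 + s)*(31133 - 45001)) + 46071 = 5*((8772 - 2978)*(31133 - 45001)) + 46071 = 5*(5794*(-13868)) + 46071 = 5*(-80351192) + 46071 = -401755960 + 46071 = -401709889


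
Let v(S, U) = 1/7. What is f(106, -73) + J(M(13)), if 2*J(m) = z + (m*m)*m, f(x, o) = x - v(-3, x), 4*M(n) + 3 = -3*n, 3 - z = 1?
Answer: -52859/112 ≈ -471.96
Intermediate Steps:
z = 2 (z = 3 - 1*1 = 3 - 1 = 2)
v(S, U) = ⅐
M(n) = -¾ - 3*n/4 (M(n) = -¾ + (-3*n)/4 = -¾ - 3*n/4)
f(x, o) = -⅐ + x (f(x, o) = x - 1*⅐ = x - ⅐ = -⅐ + x)
J(m) = 1 + m³/2 (J(m) = (2 + (m*m)*m)/2 = (2 + m²*m)/2 = (2 + m³)/2 = 1 + m³/2)
f(106, -73) + J(M(13)) = (-⅐ + 106) + (1 + (-¾ - ¾*13)³/2) = 741/7 + (1 + (-¾ - 39/4)³/2) = 741/7 + (1 + (-21/2)³/2) = 741/7 + (1 + (½)*(-9261/8)) = 741/7 + (1 - 9261/16) = 741/7 - 9245/16 = -52859/112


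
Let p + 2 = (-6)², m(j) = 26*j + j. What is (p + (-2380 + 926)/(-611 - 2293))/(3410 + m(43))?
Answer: 50095/6637092 ≈ 0.0075477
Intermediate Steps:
m(j) = 27*j
p = 34 (p = -2 + (-6)² = -2 + 36 = 34)
(p + (-2380 + 926)/(-611 - 2293))/(3410 + m(43)) = (34 + (-2380 + 926)/(-611 - 2293))/(3410 + 27*43) = (34 - 1454/(-2904))/(3410 + 1161) = (34 - 1454*(-1/2904))/4571 = (34 + 727/1452)*(1/4571) = (50095/1452)*(1/4571) = 50095/6637092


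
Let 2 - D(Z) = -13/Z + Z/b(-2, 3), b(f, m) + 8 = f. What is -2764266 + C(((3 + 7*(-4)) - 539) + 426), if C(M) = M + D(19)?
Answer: -525235889/190 ≈ -2.7644e+6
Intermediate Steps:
b(f, m) = -8 + f
D(Z) = 2 + 13/Z + Z/10 (D(Z) = 2 - (-13/Z + Z/(-8 - 2)) = 2 - (-13/Z + Z/(-10)) = 2 - (-13/Z + Z*(-1/10)) = 2 - (-13/Z - Z/10) = 2 + (13/Z + Z/10) = 2 + 13/Z + Z/10)
C(M) = 871/190 + M (C(M) = M + (2 + 13/19 + (1/10)*19) = M + (2 + 13*(1/19) + 19/10) = M + (2 + 13/19 + 19/10) = M + 871/190 = 871/190 + M)
-2764266 + C(((3 + 7*(-4)) - 539) + 426) = -2764266 + (871/190 + (((3 + 7*(-4)) - 539) + 426)) = -2764266 + (871/190 + (((3 - 28) - 539) + 426)) = -2764266 + (871/190 + ((-25 - 539) + 426)) = -2764266 + (871/190 + (-564 + 426)) = -2764266 + (871/190 - 138) = -2764266 - 25349/190 = -525235889/190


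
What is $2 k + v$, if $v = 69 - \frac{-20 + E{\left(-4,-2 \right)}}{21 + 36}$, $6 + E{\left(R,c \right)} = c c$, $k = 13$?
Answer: $\frac{5437}{57} \approx 95.386$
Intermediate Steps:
$E{\left(R,c \right)} = -6 + c^{2}$ ($E{\left(R,c \right)} = -6 + c c = -6 + c^{2}$)
$v = \frac{3955}{57}$ ($v = 69 - \frac{-20 - \left(6 - \left(-2\right)^{2}\right)}{21 + 36} = 69 - \frac{-20 + \left(-6 + 4\right)}{57} = 69 - \left(-20 - 2\right) \frac{1}{57} = 69 - \left(-22\right) \frac{1}{57} = 69 - - \frac{22}{57} = 69 + \frac{22}{57} = \frac{3955}{57} \approx 69.386$)
$2 k + v = 2 \cdot 13 + \frac{3955}{57} = 26 + \frac{3955}{57} = \frac{5437}{57}$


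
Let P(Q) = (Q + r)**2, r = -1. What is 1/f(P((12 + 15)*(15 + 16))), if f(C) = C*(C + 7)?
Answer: 1/488460511088 ≈ 2.0472e-12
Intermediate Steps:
P(Q) = (-1 + Q)**2 (P(Q) = (Q - 1)**2 = (-1 + Q)**2)
f(C) = C*(7 + C)
1/f(P((12 + 15)*(15 + 16))) = 1/((-1 + (12 + 15)*(15 + 16))**2*(7 + (-1 + (12 + 15)*(15 + 16))**2)) = 1/((-1 + 27*31)**2*(7 + (-1 + 27*31)**2)) = 1/((-1 + 837)**2*(7 + (-1 + 837)**2)) = 1/(836**2*(7 + 836**2)) = 1/(698896*(7 + 698896)) = 1/(698896*698903) = 1/488460511088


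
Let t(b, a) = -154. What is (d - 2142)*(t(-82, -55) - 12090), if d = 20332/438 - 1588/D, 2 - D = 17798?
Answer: 2777621496900/108259 ≈ 2.5657e+7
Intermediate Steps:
D = -17796 (D = 2 - 1*17798 = 2 - 17798 = -17796)
d = 5035053/108259 (d = 20332/438 - 1588/(-17796) = 20332*(1/438) - 1588*(-1/17796) = 10166/219 + 397/4449 = 5035053/108259 ≈ 46.509)
(d - 2142)*(t(-82, -55) - 12090) = (5035053/108259 - 2142)*(-154 - 12090) = -226855725/108259*(-12244) = 2777621496900/108259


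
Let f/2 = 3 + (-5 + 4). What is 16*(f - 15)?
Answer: -176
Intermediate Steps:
f = 4 (f = 2*(3 + (-5 + 4)) = 2*(3 - 1) = 2*2 = 4)
16*(f - 15) = 16*(4 - 15) = 16*(-11) = -176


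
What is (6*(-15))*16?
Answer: -1440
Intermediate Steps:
(6*(-15))*16 = -90*16 = -1440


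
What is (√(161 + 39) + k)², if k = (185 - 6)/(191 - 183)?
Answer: 44841/64 + 895*√2/2 ≈ 1333.5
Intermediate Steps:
k = 179/8 ≈ 22.375
(√(161 + 39) + k)² = (√(161 + 39) + 179/8)² = (√200 + 179/8)² = (10*√2 + 179/8)² = (179/8 + 10*√2)²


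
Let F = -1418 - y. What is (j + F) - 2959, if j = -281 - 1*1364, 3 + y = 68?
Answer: -6087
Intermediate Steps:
y = 65 (y = -3 + 68 = 65)
j = -1645 (j = -281 - 1364 = -1645)
F = -1483 (F = -1418 - 1*65 = -1418 - 65 = -1483)
(j + F) - 2959 = (-1645 - 1483) - 2959 = -3128 - 2959 = -6087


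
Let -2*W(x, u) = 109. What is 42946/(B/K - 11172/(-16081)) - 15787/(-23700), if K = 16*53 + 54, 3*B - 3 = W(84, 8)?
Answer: 88582199013661427/1393714547700 ≈ 63558.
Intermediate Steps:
W(x, u) = -109/2 (W(x, u) = -½*109 = -109/2)
B = -103/6 (B = 1 + (⅓)*(-109/2) = 1 - 109/6 = -103/6 ≈ -17.167)
K = 902 (K = 848 + 54 = 902)
42946/(B/K - 11172/(-16081)) - 15787/(-23700) = 42946/(-103/6/902 - 11172/(-16081)) - 15787/(-23700) = 42946/(-103/6*1/902 - 11172*(-1/16081)) - 15787*(-1/23700) = 42946/(-103/5412 + 11172/16081) + 15787/23700 = 42946/(58806521/87030372) + 15787/23700 = 42946*(87030372/58806521) + 15787/23700 = 3737606355912/58806521 + 15787/23700 = 88582199013661427/1393714547700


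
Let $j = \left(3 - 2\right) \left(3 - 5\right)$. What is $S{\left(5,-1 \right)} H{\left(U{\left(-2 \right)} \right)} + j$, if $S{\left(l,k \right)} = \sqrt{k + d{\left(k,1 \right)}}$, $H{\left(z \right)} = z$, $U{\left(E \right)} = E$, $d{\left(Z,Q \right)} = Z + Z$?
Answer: $-2 - 2 i \sqrt{3} \approx -2.0 - 3.4641 i$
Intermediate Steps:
$d{\left(Z,Q \right)} = 2 Z$
$j = -2$ ($j = 1 \left(-2\right) = -2$)
$S{\left(l,k \right)} = \sqrt{3} \sqrt{k}$ ($S{\left(l,k \right)} = \sqrt{k + 2 k} = \sqrt{3 k} = \sqrt{3} \sqrt{k}$)
$S{\left(5,-1 \right)} H{\left(U{\left(-2 \right)} \right)} + j = \sqrt{3} \sqrt{-1} \left(-2\right) - 2 = \sqrt{3} i \left(-2\right) - 2 = i \sqrt{3} \left(-2\right) - 2 = - 2 i \sqrt{3} - 2 = -2 - 2 i \sqrt{3}$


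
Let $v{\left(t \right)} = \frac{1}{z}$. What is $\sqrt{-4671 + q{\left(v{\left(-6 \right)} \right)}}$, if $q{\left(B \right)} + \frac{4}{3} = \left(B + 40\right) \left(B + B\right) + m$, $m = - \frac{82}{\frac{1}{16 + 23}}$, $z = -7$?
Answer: $\frac{i \sqrt{3475839}}{21} \approx 88.779 i$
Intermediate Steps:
$v{\left(t \right)} = - \frac{1}{7}$ ($v{\left(t \right)} = \frac{1}{-7} = - \frac{1}{7}$)
$m = -3198$ ($m = - \frac{82}{\frac{1}{39}} = - 82 \frac{1}{\frac{1}{39}} = \left(-82\right) 39 = -3198$)
$q{\left(B \right)} = - \frac{9598}{3} + 2 B \left(40 + B\right)$ ($q{\left(B \right)} = - \frac{4}{3} + \left(\left(B + 40\right) \left(B + B\right) - 3198\right) = - \frac{4}{3} + \left(\left(40 + B\right) 2 B - 3198\right) = - \frac{4}{3} + \left(2 B \left(40 + B\right) - 3198\right) = - \frac{4}{3} + \left(-3198 + 2 B \left(40 + B\right)\right) = - \frac{9598}{3} + 2 B \left(40 + B\right)$)
$\sqrt{-4671 + q{\left(v{\left(-6 \right)} \right)}} = \sqrt{-4671 + \left(- \frac{9598}{3} + 2 \left(- \frac{1}{7}\right)^{2} + 80 \left(- \frac{1}{7}\right)\right)} = \sqrt{-4671 - \frac{471976}{147}} = \sqrt{- \frac{1158613}{147}} = \frac{i \sqrt{3475839}}{21}$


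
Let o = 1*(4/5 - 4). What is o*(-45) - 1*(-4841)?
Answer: 4985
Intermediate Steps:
o = -16/5 (o = 1*(4*(1/5) - 4) = 1*(4/5 - 4) = 1*(-16/5) = -16/5 ≈ -3.2000)
o*(-45) - 1*(-4841) = -16/5*(-45) - 1*(-4841) = 144 + 4841 = 4985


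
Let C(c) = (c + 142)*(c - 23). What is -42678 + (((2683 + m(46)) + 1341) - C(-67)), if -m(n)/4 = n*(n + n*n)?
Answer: -429712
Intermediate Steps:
C(c) = (-23 + c)*(142 + c) (C(c) = (142 + c)*(-23 + c) = (-23 + c)*(142 + c))
m(n) = -4*n*(n + n²) (m(n) = -4*n*(n + n*n) = -4*n*(n + n²))
-42678 + (((2683 + m(46)) + 1341) - C(-67)) = -42678 + (((2683 + 4*46²*(-1 - 1*46)) + 1341) - (-3266 + (-67)² + 119*(-67))) = -42678 + (((2683 + 4*2116*(-1 - 46)) + 1341) - (-3266 + 4489 - 7973)) = -42678 + (((2683 + 4*2116*(-47)) + 1341) - 1*(-6750)) = -42678 + (((2683 - 397808) + 1341) + 6750) = -42678 + ((-395125 + 1341) + 6750) = -42678 + (-393784 + 6750) = -42678 - 387034 = -429712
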